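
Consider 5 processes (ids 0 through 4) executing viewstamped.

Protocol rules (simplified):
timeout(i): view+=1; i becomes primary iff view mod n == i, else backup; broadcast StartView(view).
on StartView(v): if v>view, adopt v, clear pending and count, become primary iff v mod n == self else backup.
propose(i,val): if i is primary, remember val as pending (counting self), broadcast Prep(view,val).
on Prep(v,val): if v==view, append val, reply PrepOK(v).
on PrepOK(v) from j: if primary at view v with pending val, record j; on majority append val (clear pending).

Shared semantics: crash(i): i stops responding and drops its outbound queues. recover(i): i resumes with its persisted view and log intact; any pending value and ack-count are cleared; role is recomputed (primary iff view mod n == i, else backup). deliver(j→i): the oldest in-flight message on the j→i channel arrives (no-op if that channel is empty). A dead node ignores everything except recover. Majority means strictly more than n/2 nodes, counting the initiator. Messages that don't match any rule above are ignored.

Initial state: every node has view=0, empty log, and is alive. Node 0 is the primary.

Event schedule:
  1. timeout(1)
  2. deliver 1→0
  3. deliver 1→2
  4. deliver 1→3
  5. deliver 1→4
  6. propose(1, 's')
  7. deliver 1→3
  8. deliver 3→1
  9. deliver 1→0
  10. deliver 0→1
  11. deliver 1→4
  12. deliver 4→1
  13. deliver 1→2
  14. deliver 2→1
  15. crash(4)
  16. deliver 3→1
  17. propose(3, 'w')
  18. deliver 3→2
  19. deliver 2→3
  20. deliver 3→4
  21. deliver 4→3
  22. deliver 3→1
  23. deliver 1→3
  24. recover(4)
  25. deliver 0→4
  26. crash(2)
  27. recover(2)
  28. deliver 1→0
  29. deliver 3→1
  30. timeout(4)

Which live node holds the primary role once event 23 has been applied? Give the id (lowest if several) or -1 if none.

1

after 1 — timeout(1): n1:prim/v1/[-]
after 2 — deliver 1→0: n0:back/v1/[-]
after 3 — deliver 1→2: n2:back/v1/[-]
after 4 — deliver 1→3: n3:back/v1/[-]
after 5 — deliver 1→4: n4:back/v1/[-]
after 6 — propose(1,'s'): ·
after 7 — deliver 1→3: n3:back/v1/[s]
after 8 — deliver 3→1: ·
after 9 — deliver 1→0: n0:back/v1/[s]
after 10 — deliver 0→1: n1:prim/v1/[s]
after 11 — deliver 1→4: n4:back/v1/[s]
after 12 — deliver 4→1: ·
after 13 — deliver 1→2: n2:back/v1/[s]
after 14 — deliver 2→1: ·
after 15 — crash(4): n4:✗back/v1/[s]
after 16 — deliver 3→1: ·
after 17 — propose(3,'w'): ·
after 18 — deliver 3→2: ·
after 19 — deliver 2→3: ·
after 20 — deliver 3→4: ·
after 21 — deliver 4→3: ·
after 22 — deliver 3→1: ·
after 23 — deliver 1→3: ·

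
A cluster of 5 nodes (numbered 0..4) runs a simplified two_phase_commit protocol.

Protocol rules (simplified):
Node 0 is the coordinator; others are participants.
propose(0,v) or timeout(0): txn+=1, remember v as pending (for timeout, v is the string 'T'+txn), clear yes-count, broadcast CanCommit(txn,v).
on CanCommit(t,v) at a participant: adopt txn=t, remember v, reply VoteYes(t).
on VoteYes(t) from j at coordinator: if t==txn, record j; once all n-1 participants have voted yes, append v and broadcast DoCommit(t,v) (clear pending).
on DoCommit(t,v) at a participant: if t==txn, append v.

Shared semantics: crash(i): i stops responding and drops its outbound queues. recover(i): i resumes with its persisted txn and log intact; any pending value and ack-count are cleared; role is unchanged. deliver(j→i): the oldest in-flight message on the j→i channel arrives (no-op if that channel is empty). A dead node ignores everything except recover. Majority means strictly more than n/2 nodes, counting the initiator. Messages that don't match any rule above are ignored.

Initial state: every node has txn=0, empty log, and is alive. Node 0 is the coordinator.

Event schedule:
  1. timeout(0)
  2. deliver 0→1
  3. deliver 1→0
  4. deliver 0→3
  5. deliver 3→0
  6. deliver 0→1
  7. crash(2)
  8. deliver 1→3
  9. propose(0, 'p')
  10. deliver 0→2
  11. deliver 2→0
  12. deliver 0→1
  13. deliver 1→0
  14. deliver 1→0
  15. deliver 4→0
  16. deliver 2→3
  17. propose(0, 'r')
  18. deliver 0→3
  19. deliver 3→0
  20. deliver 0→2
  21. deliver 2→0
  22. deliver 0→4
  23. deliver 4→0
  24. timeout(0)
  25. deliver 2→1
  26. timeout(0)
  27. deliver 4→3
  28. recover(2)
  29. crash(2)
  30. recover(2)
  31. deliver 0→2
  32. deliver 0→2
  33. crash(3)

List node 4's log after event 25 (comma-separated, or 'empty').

e1 timeout(0): 0[coor,t=1,-]
e2 deliver 0→1: 1[part,t=1,-]
e3 deliver 1→0: ·
e4 deliver 0→3: 3[part,t=1,-]
e5 deliver 3→0: ·
e6 deliver 0→1: ·
e7 crash(2): 2[✗part,t=0,-]
e8 deliver 1→3: ·
e9 propose(0,'p'): 0[coor,t=2,-]
e10 deliver 0→2: ·
e11 deliver 2→0: ·
e12 deliver 0→1: 1[part,t=2,-]
e13 deliver 1→0: ·
e14 deliver 1→0: ·
e15 deliver 4→0: ·
e16 deliver 2→3: ·
e17 propose(0,'r'): 0[coor,t=3,-]
e18 deliver 0→3: 3[part,t=2,-]
e19 deliver 3→0: ·
e20 deliver 0→2: ·
e21 deliver 2→0: ·
e22 deliver 0→4: 4[part,t=1,-]
e23 deliver 4→0: ·
e24 timeout(0): 0[coor,t=4,-]
e25 deliver 2→1: ·

empty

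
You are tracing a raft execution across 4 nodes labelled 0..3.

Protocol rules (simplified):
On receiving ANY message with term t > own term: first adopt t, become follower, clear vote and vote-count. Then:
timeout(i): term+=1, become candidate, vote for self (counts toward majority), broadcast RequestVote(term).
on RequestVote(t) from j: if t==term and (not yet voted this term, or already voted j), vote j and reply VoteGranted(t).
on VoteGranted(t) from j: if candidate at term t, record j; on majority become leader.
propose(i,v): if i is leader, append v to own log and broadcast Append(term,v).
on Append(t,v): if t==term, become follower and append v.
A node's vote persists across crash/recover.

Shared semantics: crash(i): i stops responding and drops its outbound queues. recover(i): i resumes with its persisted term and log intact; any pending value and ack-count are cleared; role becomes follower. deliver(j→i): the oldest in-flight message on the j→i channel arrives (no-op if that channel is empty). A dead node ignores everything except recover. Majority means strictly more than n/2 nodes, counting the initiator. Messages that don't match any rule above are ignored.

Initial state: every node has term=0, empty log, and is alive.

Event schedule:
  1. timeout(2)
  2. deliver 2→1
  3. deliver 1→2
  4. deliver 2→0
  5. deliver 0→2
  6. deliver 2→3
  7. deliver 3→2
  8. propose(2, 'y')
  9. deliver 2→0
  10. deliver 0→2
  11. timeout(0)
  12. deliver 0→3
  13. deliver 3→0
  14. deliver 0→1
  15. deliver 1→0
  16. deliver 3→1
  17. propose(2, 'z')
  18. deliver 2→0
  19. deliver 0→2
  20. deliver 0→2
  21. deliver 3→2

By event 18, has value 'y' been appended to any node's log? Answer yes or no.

yes

1. timeout(2):  <2:cand t1 ->
2. deliver 2→1:  <1:foll t1 ->
3. deliver 1→2:  nop
4. deliver 2→0:  <0:foll t1 ->
5. deliver 0→2:  <2:lead t1 ->
6. deliver 2→3:  <3:foll t1 ->
7. deliver 3→2:  nop
8. propose(2,'y'):  <2:lead t1 y>
9. deliver 2→0:  <0:foll t1 y>
10. deliver 0→2:  nop
11. timeout(0):  <0:cand t2 y>
12. deliver 0→3:  <3:foll t2 ->
13. deliver 3→0:  nop
14. deliver 0→1:  <1:foll t2 ->
15. deliver 1→0:  <0:lead t2 y>
16. deliver 3→1:  nop
17. propose(2,'z'):  <2:lead t1 y,z>
18. deliver 2→0:  nop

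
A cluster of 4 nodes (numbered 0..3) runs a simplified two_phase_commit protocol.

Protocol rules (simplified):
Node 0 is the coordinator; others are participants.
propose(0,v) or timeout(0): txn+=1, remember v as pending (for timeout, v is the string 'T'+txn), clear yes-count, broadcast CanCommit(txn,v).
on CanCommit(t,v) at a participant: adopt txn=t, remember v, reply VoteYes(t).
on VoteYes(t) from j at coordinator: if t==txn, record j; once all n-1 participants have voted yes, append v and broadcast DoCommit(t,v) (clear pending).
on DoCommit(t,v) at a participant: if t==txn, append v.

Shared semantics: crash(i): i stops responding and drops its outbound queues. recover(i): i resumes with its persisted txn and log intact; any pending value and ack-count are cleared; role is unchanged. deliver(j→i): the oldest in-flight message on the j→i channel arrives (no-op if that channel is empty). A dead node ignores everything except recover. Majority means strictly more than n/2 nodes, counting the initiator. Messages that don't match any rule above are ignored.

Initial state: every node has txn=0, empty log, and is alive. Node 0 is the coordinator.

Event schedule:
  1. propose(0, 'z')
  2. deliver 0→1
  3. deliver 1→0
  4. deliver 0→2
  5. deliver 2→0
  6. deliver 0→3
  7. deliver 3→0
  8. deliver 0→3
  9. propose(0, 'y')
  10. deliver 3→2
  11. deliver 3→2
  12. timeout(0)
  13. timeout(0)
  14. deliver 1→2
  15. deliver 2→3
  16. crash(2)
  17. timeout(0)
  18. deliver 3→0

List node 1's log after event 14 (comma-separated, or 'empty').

empty

1. propose(0,'z'):  <0:coor t1 ->
2. deliver 0→1:  <1:part t1 ->
3. deliver 1→0:  nop
4. deliver 0→2:  <2:part t1 ->
5. deliver 2→0:  nop
6. deliver 0→3:  <3:part t1 ->
7. deliver 3→0:  <0:coor t1 z>
8. deliver 0→3:  <3:part t1 z>
9. propose(0,'y'):  <0:coor t2 z>
10. deliver 3→2:  nop
11. deliver 3→2:  nop
12. timeout(0):  <0:coor t3 z>
13. timeout(0):  <0:coor t4 z>
14. deliver 1→2:  nop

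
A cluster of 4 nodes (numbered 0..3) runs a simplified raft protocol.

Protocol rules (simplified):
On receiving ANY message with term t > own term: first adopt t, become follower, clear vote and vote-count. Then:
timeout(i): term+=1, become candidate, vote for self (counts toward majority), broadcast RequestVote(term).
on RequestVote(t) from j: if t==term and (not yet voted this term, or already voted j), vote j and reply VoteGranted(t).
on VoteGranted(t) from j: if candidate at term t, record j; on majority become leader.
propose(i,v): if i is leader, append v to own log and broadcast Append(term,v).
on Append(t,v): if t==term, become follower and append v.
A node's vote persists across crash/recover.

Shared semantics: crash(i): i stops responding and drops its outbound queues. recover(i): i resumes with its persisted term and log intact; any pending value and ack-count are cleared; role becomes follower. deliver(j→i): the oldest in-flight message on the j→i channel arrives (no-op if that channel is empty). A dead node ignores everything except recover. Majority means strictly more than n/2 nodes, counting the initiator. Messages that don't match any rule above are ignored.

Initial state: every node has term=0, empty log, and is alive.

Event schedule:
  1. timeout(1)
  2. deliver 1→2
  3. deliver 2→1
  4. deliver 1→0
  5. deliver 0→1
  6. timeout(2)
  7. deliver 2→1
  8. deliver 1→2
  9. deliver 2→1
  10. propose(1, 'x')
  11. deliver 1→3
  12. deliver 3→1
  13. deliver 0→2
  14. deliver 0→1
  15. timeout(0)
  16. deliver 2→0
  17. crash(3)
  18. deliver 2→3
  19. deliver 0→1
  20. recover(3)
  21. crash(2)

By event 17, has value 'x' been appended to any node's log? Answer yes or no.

after 1 — timeout(1): n1:cand/t1/[-]
after 2 — deliver 1→2: n2:foll/t1/[-]
after 3 — deliver 2→1: ·
after 4 — deliver 1→0: n0:foll/t1/[-]
after 5 — deliver 0→1: n1:lead/t1/[-]
after 6 — timeout(2): n2:cand/t2/[-]
after 7 — deliver 2→1: n1:foll/t2/[-]
after 8 — deliver 1→2: ·
after 9 — deliver 2→1: ·
after 10 — propose(1,'x'): ·
after 11 — deliver 1→3: n3:foll/t1/[-]
after 12 — deliver 3→1: ·
after 13 — deliver 0→2: ·
after 14 — deliver 0→1: ·
after 15 — timeout(0): n0:cand/t2/[-]
after 16 — deliver 2→0: ·
after 17 — crash(3): n3:✗foll/t1/[-]

no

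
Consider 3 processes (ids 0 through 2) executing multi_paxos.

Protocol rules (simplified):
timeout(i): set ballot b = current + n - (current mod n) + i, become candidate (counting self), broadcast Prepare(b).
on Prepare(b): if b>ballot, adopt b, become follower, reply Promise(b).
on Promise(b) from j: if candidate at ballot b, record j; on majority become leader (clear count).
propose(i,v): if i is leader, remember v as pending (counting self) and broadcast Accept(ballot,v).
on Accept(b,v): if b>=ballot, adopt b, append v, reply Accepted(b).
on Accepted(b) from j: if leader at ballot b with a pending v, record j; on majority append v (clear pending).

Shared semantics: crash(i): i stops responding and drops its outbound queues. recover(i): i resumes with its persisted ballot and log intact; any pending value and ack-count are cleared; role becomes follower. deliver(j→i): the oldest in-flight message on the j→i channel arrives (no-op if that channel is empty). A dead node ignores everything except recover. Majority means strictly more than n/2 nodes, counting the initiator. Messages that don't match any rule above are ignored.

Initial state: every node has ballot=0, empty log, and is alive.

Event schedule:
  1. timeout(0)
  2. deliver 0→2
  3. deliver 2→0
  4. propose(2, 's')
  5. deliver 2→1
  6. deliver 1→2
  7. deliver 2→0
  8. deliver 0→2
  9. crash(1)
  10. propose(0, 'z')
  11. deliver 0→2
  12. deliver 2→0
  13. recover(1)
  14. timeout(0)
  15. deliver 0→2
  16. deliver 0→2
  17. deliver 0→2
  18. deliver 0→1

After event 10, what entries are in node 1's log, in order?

1. timeout(0):  <0:cand b3 ->
2. deliver 0→2:  <2:foll b3 ->
3. deliver 2→0:  <0:lead b3 ->
4. propose(2,'s'):  nop
5. deliver 2→1:  nop
6. deliver 1→2:  nop
7. deliver 2→0:  nop
8. deliver 0→2:  nop
9. crash(1):  <1:✗foll b0 ->
10. propose(0,'z'):  nop

empty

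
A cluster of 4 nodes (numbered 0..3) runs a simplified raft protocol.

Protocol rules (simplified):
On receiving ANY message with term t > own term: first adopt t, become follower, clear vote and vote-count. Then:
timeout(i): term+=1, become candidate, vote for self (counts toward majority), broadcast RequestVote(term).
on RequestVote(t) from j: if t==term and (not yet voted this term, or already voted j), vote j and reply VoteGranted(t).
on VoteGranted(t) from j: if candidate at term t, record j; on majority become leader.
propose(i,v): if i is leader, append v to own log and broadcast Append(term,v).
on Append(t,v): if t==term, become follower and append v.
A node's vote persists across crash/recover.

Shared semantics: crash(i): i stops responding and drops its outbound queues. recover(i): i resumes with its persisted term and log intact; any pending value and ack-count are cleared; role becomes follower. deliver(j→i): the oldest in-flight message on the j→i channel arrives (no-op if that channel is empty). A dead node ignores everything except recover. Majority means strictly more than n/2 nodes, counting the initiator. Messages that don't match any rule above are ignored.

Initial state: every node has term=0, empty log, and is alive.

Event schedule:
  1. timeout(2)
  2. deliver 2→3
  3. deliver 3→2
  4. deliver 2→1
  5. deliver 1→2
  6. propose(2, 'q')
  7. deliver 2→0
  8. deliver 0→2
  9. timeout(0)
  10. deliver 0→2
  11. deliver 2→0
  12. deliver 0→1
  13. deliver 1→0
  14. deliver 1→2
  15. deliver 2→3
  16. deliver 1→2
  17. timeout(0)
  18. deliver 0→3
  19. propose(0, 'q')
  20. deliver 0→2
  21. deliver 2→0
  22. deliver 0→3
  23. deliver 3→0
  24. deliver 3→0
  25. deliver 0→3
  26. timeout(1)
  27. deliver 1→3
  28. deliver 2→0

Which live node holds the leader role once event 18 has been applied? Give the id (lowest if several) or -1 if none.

step 1 timeout(2): 2={cand,t=1,log=-}
step 2 deliver 2→3: 3={foll,t=1,log=-}
step 3 deliver 3→2: —
step 4 deliver 2→1: 1={foll,t=1,log=-}
step 5 deliver 1→2: 2={lead,t=1,log=-}
step 6 propose(2,'q'): 2={lead,t=1,log=q}
step 7 deliver 2→0: 0={foll,t=1,log=-}
step 8 deliver 0→2: —
step 9 timeout(0): 0={cand,t=2,log=-}
step 10 deliver 0→2: 2={foll,t=2,log=q}
step 11 deliver 2→0: —
step 12 deliver 0→1: 1={foll,t=2,log=-}
step 13 deliver 1→0: —
step 14 deliver 1→2: —
step 15 deliver 2→3: 3={foll,t=1,log=q}
step 16 deliver 1→2: —
step 17 timeout(0): 0={cand,t=3,log=-}
step 18 deliver 0→3: 3={foll,t=2,log=q}

-1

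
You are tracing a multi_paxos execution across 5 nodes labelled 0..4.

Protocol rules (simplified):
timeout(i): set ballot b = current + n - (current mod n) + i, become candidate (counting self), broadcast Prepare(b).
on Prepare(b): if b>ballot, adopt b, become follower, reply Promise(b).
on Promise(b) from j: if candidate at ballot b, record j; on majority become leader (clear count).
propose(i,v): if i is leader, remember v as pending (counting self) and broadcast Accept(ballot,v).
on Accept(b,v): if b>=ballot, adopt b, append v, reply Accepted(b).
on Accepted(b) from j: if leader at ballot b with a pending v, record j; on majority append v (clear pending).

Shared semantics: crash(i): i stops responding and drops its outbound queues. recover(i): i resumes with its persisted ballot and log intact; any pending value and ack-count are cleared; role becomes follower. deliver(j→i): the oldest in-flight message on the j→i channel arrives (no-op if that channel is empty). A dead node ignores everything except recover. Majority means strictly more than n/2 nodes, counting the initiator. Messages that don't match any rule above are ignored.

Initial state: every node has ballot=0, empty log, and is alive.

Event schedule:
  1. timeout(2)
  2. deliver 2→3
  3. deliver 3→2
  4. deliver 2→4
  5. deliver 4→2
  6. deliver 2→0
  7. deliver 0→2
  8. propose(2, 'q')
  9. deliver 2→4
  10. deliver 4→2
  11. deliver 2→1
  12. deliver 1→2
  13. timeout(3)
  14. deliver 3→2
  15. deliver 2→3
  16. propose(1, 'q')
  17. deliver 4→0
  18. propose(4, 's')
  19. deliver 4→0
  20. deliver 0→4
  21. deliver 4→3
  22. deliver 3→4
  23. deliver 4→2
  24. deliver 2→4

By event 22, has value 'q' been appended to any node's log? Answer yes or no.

yes

[1] timeout(2) → N2(cand b7 [-])
[2] deliver 2→3 → N3(foll b7 [-])
[3] deliver 3→2 → ∅
[4] deliver 2→4 → N4(foll b7 [-])
[5] deliver 4→2 → N2(lead b7 [-])
[6] deliver 2→0 → N0(foll b7 [-])
[7] deliver 0→2 → ∅
[8] propose(2,'q') → ∅
[9] deliver 2→4 → N4(foll b7 [q])
[10] deliver 4→2 → ∅
[11] deliver 2→1 → N1(foll b7 [-])
[12] deliver 1→2 → ∅
[13] timeout(3) → N3(cand b13 [-])
[14] deliver 3→2 → N2(foll b13 [-])
[15] deliver 2→3 → ∅
[16] propose(1,'q') → ∅
[17] deliver 4→0 → ∅
[18] propose(4,'s') → ∅
[19] deliver 4→0 → ∅
[20] deliver 0→4 → ∅
[21] deliver 4→3 → ∅
[22] deliver 3→4 → N4(foll b13 [q])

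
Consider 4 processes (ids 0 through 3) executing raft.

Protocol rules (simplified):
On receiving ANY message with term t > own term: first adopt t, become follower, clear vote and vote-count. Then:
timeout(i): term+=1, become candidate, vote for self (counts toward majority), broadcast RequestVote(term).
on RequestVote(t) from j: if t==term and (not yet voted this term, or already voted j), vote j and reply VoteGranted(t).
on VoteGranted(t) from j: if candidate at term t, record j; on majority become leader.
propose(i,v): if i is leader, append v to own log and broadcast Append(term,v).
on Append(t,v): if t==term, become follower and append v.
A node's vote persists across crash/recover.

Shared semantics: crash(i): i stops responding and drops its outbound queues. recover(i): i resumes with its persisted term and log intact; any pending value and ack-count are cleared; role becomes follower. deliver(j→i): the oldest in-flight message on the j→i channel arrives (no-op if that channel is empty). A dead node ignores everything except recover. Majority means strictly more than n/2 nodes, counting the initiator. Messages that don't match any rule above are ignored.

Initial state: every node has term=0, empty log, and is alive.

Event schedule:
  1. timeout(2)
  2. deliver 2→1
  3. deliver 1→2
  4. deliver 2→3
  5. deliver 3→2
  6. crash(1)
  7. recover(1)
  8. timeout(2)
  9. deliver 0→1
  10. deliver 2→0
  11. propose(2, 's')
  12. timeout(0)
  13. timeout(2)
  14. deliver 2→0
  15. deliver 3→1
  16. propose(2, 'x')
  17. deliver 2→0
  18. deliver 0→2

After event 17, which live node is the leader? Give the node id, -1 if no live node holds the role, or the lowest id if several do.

-1

[1] timeout(2) → N2(cand t1 [-])
[2] deliver 2→1 → N1(foll t1 [-])
[3] deliver 1→2 → ∅
[4] deliver 2→3 → N3(foll t1 [-])
[5] deliver 3→2 → N2(lead t1 [-])
[6] crash(1) → N1(✗foll t1 [-])
[7] recover(1) → N1(foll t1 [-])
[8] timeout(2) → N2(cand t2 [-])
[9] deliver 0→1 → ∅
[10] deliver 2→0 → N0(foll t1 [-])
[11] propose(2,'s') → ∅
[12] timeout(0) → N0(cand t2 [-])
[13] timeout(2) → N2(cand t3 [-])
[14] deliver 2→0 → ∅
[15] deliver 3→1 → ∅
[16] propose(2,'x') → ∅
[17] deliver 2→0 → N0(foll t3 [-])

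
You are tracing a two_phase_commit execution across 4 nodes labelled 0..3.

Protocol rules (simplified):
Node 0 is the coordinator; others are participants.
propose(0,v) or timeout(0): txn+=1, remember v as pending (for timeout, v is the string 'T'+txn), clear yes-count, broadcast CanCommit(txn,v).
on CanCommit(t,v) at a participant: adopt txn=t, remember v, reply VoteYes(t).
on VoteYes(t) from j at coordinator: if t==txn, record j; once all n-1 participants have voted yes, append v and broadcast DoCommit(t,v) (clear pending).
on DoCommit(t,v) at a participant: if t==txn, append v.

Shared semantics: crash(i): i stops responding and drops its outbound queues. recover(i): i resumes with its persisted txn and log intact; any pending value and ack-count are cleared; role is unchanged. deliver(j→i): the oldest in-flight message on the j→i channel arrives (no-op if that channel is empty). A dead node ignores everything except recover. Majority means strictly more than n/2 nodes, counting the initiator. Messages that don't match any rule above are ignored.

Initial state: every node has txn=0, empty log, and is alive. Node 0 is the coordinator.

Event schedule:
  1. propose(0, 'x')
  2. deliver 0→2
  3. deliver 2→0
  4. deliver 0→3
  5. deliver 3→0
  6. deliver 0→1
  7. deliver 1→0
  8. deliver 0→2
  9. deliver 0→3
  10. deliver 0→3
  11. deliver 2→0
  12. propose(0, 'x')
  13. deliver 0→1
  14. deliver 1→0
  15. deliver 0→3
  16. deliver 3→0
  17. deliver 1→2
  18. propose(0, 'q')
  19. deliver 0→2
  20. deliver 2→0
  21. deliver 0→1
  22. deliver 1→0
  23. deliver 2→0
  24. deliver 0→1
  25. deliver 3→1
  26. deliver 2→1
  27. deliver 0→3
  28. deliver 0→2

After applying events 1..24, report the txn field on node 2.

2

after 1 — propose(0,'x'): n0:coor/t1/[-]
after 2 — deliver 0→2: n2:part/t1/[-]
after 3 — deliver 2→0: ·
after 4 — deliver 0→3: n3:part/t1/[-]
after 5 — deliver 3→0: ·
after 6 — deliver 0→1: n1:part/t1/[-]
after 7 — deliver 1→0: n0:coor/t1/[x]
after 8 — deliver 0→2: n2:part/t1/[x]
after 9 — deliver 0→3: n3:part/t1/[x]
after 10 — deliver 0→3: ·
after 11 — deliver 2→0: ·
after 12 — propose(0,'x'): n0:coor/t2/[x]
after 13 — deliver 0→1: n1:part/t1/[x]
after 14 — deliver 1→0: ·
after 15 — deliver 0→3: n3:part/t2/[x]
after 16 — deliver 3→0: ·
after 17 — deliver 1→2: ·
after 18 — propose(0,'q'): n0:coor/t3/[x]
after 19 — deliver 0→2: n2:part/t2/[x]
after 20 — deliver 2→0: ·
after 21 — deliver 0→1: n1:part/t2/[x]
after 22 — deliver 1→0: ·
after 23 — deliver 2→0: ·
after 24 — deliver 0→1: n1:part/t3/[x]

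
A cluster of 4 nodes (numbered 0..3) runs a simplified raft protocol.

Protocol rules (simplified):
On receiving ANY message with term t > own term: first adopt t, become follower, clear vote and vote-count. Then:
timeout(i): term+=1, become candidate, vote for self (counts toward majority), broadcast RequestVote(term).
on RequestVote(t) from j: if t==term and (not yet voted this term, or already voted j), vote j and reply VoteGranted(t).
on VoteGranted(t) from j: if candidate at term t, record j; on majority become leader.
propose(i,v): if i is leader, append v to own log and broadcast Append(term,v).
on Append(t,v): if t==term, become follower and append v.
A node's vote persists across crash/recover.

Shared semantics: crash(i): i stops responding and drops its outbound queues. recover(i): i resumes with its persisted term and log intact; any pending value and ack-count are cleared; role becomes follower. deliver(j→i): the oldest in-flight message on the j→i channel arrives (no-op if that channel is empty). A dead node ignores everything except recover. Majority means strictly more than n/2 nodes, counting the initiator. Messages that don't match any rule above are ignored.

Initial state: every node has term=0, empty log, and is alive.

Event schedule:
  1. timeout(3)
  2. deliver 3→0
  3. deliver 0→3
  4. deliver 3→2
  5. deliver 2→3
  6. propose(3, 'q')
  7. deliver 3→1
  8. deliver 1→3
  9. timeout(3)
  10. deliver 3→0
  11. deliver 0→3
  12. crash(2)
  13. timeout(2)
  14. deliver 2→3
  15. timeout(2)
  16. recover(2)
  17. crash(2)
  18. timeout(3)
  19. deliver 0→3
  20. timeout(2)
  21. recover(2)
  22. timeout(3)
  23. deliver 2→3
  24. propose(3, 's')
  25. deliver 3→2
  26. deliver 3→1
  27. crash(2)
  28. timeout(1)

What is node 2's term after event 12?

1. timeout(3):  <3:cand t1 ->
2. deliver 3→0:  <0:foll t1 ->
3. deliver 0→3:  nop
4. deliver 3→2:  <2:foll t1 ->
5. deliver 2→3:  <3:lead t1 ->
6. propose(3,'q'):  <3:lead t1 q>
7. deliver 3→1:  <1:foll t1 ->
8. deliver 1→3:  nop
9. timeout(3):  <3:cand t2 q>
10. deliver 3→0:  <0:foll t1 q>
11. deliver 0→3:  nop
12. crash(2):  <2:✗foll t1 ->

1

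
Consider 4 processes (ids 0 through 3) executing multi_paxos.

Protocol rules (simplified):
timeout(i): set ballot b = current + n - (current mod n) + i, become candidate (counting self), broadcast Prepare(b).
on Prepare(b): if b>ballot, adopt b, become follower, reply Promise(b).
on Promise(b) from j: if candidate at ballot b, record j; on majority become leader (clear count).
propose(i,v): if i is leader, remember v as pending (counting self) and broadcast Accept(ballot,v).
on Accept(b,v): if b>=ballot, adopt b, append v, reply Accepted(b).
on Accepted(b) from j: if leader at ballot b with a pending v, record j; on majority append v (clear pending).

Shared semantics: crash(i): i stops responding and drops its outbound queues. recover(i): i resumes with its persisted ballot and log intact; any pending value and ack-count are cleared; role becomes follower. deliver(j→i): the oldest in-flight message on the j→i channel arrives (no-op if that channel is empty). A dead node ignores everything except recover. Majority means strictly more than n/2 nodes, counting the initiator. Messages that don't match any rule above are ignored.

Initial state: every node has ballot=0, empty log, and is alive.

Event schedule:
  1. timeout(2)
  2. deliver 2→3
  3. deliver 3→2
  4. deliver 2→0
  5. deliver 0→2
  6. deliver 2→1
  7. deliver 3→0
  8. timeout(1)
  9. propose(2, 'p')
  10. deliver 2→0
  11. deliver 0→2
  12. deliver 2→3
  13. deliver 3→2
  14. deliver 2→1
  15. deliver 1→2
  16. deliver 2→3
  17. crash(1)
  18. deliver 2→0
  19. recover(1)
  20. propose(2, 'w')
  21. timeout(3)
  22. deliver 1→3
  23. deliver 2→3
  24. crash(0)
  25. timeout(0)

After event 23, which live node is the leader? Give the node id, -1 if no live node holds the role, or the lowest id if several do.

[1] timeout(2) → N2(cand b6 [-])
[2] deliver 2→3 → N3(foll b6 [-])
[3] deliver 3→2 → ∅
[4] deliver 2→0 → N0(foll b6 [-])
[5] deliver 0→2 → N2(lead b6 [-])
[6] deliver 2→1 → N1(foll b6 [-])
[7] deliver 3→0 → ∅
[8] timeout(1) → N1(cand b9 [-])
[9] propose(2,'p') → ∅
[10] deliver 2→0 → N0(foll b6 [p])
[11] deliver 0→2 → ∅
[12] deliver 2→3 → N3(foll b6 [p])
[13] deliver 3→2 → N2(lead b6 [p])
[14] deliver 2→1 → ∅
[15] deliver 1→2 → ∅
[16] deliver 2→3 → ∅
[17] crash(1) → N1(✗cand b9 [-])
[18] deliver 2→0 → ∅
[19] recover(1) → N1(foll b9 [-])
[20] propose(2,'w') → ∅
[21] timeout(3) → N3(cand b11 [p])
[22] deliver 1→3 → ∅
[23] deliver 2→3 → ∅

2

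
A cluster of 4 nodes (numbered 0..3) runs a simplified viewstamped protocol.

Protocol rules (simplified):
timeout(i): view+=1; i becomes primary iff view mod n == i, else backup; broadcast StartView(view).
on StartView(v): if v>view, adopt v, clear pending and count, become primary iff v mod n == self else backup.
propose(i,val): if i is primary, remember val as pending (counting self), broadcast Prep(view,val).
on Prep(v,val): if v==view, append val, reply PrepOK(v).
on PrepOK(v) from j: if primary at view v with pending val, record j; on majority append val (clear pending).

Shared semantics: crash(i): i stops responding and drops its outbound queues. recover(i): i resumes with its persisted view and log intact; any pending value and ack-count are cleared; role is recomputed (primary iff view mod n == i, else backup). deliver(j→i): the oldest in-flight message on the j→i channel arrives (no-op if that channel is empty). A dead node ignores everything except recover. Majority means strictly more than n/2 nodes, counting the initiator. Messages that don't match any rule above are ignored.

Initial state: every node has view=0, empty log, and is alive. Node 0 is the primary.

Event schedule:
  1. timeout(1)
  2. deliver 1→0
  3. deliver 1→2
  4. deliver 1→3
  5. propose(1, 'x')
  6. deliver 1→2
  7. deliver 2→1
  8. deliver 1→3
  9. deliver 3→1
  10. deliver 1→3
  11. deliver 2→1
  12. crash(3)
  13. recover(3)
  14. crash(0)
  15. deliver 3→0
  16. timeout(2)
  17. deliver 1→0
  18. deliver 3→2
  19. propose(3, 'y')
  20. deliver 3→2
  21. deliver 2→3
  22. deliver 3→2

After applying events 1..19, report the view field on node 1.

1

after 1 — timeout(1): n1:prim/v1/[-]
after 2 — deliver 1→0: n0:back/v1/[-]
after 3 — deliver 1→2: n2:back/v1/[-]
after 4 — deliver 1→3: n3:back/v1/[-]
after 5 — propose(1,'x'): ·
after 6 — deliver 1→2: n2:back/v1/[x]
after 7 — deliver 2→1: ·
after 8 — deliver 1→3: n3:back/v1/[x]
after 9 — deliver 3→1: n1:prim/v1/[x]
after 10 — deliver 1→3: ·
after 11 — deliver 2→1: ·
after 12 — crash(3): n3:✗back/v1/[x]
after 13 — recover(3): n3:back/v1/[x]
after 14 — crash(0): n0:✗back/v1/[-]
after 15 — deliver 3→0: ·
after 16 — timeout(2): n2:prim/v2/[x]
after 17 — deliver 1→0: ·
after 18 — deliver 3→2: ·
after 19 — propose(3,'y'): ·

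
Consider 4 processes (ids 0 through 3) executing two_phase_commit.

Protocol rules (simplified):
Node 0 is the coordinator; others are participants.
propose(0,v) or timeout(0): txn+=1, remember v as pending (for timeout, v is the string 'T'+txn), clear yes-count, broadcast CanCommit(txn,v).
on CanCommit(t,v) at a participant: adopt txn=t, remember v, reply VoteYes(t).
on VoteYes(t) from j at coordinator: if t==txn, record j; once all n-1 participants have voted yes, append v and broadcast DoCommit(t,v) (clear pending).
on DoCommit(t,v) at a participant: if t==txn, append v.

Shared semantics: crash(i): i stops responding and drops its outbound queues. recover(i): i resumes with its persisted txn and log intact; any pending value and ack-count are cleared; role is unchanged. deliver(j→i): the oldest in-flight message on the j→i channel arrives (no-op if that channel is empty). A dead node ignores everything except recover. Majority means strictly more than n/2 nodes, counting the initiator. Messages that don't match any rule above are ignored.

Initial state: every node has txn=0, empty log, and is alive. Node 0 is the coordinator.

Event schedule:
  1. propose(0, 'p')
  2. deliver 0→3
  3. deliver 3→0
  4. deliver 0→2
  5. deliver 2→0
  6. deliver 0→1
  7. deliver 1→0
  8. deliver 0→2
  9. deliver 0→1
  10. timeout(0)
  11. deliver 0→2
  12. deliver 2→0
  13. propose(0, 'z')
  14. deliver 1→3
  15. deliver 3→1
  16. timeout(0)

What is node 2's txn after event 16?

step 1 propose(0,'p'): 0={coor,t=1,log=-}
step 2 deliver 0→3: 3={part,t=1,log=-}
step 3 deliver 3→0: —
step 4 deliver 0→2: 2={part,t=1,log=-}
step 5 deliver 2→0: —
step 6 deliver 0→1: 1={part,t=1,log=-}
step 7 deliver 1→0: 0={coor,t=1,log=p}
step 8 deliver 0→2: 2={part,t=1,log=p}
step 9 deliver 0→1: 1={part,t=1,log=p}
step 10 timeout(0): 0={coor,t=2,log=p}
step 11 deliver 0→2: 2={part,t=2,log=p}
step 12 deliver 2→0: —
step 13 propose(0,'z'): 0={coor,t=3,log=p}
step 14 deliver 1→3: —
step 15 deliver 3→1: —
step 16 timeout(0): 0={coor,t=4,log=p}

2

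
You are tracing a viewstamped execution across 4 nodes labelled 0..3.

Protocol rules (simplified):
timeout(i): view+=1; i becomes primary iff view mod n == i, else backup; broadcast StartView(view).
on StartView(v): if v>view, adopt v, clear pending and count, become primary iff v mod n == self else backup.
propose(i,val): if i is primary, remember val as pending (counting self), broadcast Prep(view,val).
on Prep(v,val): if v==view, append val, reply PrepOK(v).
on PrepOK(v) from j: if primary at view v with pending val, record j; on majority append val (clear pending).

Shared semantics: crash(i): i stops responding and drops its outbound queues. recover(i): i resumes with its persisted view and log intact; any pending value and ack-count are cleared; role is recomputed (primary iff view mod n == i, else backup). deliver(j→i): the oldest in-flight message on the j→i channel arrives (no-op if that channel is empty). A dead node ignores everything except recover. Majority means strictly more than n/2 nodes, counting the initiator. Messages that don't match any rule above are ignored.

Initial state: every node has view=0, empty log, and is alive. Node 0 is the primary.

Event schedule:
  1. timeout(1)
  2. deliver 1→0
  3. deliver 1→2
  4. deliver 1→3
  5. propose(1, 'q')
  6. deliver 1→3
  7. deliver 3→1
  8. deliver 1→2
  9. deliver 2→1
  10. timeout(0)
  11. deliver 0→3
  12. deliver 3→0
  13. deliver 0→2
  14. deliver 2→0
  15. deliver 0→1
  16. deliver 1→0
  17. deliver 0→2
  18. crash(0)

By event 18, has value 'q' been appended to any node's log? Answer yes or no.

after 1 — timeout(1): n1:prim/v1/[-]
after 2 — deliver 1→0: n0:back/v1/[-]
after 3 — deliver 1→2: n2:back/v1/[-]
after 4 — deliver 1→3: n3:back/v1/[-]
after 5 — propose(1,'q'): ·
after 6 — deliver 1→3: n3:back/v1/[q]
after 7 — deliver 3→1: ·
after 8 — deliver 1→2: n2:back/v1/[q]
after 9 — deliver 2→1: n1:prim/v1/[q]
after 10 — timeout(0): n0:back/v2/[-]
after 11 — deliver 0→3: n3:back/v2/[q]
after 12 — deliver 3→0: ·
after 13 — deliver 0→2: n2:prim/v2/[q]
after 14 — deliver 2→0: ·
after 15 — deliver 0→1: n1:back/v2/[q]
after 16 — deliver 1→0: ·
after 17 — deliver 0→2: ·
after 18 — crash(0): n0:✗back/v2/[-]

yes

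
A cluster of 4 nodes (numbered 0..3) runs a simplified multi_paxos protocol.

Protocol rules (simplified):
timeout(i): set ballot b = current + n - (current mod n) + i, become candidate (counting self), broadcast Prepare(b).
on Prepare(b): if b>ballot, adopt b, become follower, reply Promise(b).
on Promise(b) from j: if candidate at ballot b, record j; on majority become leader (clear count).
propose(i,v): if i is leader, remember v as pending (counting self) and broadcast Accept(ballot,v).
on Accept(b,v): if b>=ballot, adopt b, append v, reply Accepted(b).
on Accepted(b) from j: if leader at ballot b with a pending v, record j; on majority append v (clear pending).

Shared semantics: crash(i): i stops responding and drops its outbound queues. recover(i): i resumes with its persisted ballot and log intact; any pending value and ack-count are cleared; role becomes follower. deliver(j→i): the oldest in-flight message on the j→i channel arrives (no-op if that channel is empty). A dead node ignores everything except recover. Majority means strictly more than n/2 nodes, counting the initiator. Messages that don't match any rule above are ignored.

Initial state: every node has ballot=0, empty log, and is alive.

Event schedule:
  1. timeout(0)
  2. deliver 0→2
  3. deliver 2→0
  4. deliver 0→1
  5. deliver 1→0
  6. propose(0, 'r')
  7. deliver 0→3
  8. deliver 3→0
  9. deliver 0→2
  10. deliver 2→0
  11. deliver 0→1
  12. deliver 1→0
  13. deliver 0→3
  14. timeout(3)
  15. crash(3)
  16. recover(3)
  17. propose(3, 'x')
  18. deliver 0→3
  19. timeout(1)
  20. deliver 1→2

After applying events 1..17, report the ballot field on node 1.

4

1. timeout(0):  <0:cand b4 ->
2. deliver 0→2:  <2:foll b4 ->
3. deliver 2→0:  nop
4. deliver 0→1:  <1:foll b4 ->
5. deliver 1→0:  <0:lead b4 ->
6. propose(0,'r'):  nop
7. deliver 0→3:  <3:foll b4 ->
8. deliver 3→0:  nop
9. deliver 0→2:  <2:foll b4 r>
10. deliver 2→0:  nop
11. deliver 0→1:  <1:foll b4 r>
12. deliver 1→0:  <0:lead b4 r>
13. deliver 0→3:  <3:foll b4 r>
14. timeout(3):  <3:cand b11 r>
15. crash(3):  <3:✗cand b11 r>
16. recover(3):  <3:foll b11 r>
17. propose(3,'x'):  nop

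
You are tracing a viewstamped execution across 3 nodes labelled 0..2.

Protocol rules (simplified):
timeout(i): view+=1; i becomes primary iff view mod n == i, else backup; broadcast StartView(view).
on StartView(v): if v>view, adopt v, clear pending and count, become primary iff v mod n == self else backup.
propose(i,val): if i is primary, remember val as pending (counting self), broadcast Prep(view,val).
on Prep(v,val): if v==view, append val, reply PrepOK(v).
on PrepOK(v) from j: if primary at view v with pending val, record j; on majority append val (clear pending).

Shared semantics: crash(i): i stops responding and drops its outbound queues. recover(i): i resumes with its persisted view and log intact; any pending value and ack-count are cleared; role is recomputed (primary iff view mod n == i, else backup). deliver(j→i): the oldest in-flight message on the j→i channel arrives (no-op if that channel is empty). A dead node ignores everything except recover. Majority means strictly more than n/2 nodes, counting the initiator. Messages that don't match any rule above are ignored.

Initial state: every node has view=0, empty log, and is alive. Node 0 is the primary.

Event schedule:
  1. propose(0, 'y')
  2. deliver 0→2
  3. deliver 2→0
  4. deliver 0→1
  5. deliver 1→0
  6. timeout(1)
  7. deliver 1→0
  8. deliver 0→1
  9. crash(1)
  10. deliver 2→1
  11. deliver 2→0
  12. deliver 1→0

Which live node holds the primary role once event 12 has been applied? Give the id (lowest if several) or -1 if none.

step 1 propose(0,'y'): —
step 2 deliver 0→2: 2={back,v=0,log=y}
step 3 deliver 2→0: 0={prim,v=0,log=y}
step 4 deliver 0→1: 1={back,v=0,log=y}
step 5 deliver 1→0: —
step 6 timeout(1): 1={prim,v=1,log=y}
step 7 deliver 1→0: 0={back,v=1,log=y}
step 8 deliver 0→1: —
step 9 crash(1): 1={✗prim,v=1,log=y}
step 10 deliver 2→1: —
step 11 deliver 2→0: —
step 12 deliver 1→0: —

-1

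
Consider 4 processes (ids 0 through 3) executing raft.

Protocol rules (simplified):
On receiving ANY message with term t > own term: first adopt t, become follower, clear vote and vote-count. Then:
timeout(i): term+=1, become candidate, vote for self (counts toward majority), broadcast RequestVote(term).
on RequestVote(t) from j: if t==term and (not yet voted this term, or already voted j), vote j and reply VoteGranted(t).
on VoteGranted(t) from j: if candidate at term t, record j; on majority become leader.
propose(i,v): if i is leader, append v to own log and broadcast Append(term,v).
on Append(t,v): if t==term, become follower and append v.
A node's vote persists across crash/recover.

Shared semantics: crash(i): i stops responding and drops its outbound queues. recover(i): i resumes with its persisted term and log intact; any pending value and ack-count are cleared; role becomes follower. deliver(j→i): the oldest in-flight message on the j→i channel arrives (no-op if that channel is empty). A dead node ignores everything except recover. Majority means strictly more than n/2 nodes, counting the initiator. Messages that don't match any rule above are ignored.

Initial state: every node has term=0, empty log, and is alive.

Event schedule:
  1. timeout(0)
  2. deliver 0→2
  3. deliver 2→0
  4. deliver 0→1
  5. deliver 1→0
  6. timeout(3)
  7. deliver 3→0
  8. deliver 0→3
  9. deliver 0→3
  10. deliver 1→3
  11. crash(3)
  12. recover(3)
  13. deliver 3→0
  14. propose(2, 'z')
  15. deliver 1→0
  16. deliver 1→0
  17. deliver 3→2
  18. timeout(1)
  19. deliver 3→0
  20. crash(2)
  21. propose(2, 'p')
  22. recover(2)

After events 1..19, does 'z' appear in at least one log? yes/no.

after 1 — timeout(0): n0:cand/t1/[-]
after 2 — deliver 0→2: n2:foll/t1/[-]
after 3 — deliver 2→0: ·
after 4 — deliver 0→1: n1:foll/t1/[-]
after 5 — deliver 1→0: n0:lead/t1/[-]
after 6 — timeout(3): n3:cand/t1/[-]
after 7 — deliver 3→0: ·
after 8 — deliver 0→3: ·
after 9 — deliver 0→3: ·
after 10 — deliver 1→3: ·
after 11 — crash(3): n3:✗cand/t1/[-]
after 12 — recover(3): n3:foll/t1/[-]
after 13 — deliver 3→0: ·
after 14 — propose(2,'z'): ·
after 15 — deliver 1→0: ·
after 16 — deliver 1→0: ·
after 17 — deliver 3→2: ·
after 18 — timeout(1): n1:cand/t2/[-]
after 19 — deliver 3→0: ·

no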